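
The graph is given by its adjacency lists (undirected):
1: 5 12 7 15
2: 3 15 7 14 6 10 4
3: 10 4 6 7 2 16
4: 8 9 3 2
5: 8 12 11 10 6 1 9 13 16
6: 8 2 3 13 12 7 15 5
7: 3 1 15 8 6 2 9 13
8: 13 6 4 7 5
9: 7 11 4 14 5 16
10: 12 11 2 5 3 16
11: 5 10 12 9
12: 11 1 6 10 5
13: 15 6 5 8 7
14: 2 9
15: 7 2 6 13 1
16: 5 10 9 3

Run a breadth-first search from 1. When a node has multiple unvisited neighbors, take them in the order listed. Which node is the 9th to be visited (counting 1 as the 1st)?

Visit 1; enqueue 5, 12, 7, 15 → queue [5, 12, 7, 15]
Visit 5; enqueue 8, 11, 10, 6, 9, 13, 16 → queue [12, 7, 15, 8, 11, 10, 6, 9, 13, 16]
Visit 12 → queue [7, 15, 8, 11, 10, 6, 9, 13, 16]
Visit 7; enqueue 3, 2 → queue [15, 8, 11, 10, 6, 9, 13, 16, 3, 2]
Visit 15 → queue [8, 11, 10, 6, 9, 13, 16, 3, 2]
Visit 8; enqueue 4 → queue [11, 10, 6, 9, 13, 16, 3, 2, 4]
Visit 11 → queue [10, 6, 9, 13, 16, 3, 2, 4]
Visit 10 → queue [6, 9, 13, 16, 3, 2, 4]
Visit 6 → queue [9, 13, 16, 3, 2, 4]
Visit 9; enqueue 14 → queue [13, 16, 3, 2, 4, 14]
Visit 13 → queue [16, 3, 2, 4, 14]
Visit 16 → queue [3, 2, 4, 14]
Visit 3 → queue [2, 4, 14]
Visit 2 → queue [4, 14]
Visit 4 → queue [14]
Visit 14 → queue []

Visit order: 1, 5, 12, 7, 15, 8, 11, 10, 6, 9, 13, 16, 3, 2, 4, 14

6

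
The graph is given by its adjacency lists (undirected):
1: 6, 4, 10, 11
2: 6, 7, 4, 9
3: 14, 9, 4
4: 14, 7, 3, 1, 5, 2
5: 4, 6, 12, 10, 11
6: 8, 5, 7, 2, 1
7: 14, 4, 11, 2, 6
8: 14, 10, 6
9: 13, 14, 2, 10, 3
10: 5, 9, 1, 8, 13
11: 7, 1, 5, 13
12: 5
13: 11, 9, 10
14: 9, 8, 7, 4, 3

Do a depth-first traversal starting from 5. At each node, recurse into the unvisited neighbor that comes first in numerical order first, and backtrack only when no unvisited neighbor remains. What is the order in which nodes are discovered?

Visit 5
5 → 4
4 → 1
1 → 6
6 → 2
2 → 7
7 → 11
11 → 13
13 → 9
9 → 3
3 → 14
14 → 8
8 → 10
5 → 12

5, 4, 1, 6, 2, 7, 11, 13, 9, 3, 14, 8, 10, 12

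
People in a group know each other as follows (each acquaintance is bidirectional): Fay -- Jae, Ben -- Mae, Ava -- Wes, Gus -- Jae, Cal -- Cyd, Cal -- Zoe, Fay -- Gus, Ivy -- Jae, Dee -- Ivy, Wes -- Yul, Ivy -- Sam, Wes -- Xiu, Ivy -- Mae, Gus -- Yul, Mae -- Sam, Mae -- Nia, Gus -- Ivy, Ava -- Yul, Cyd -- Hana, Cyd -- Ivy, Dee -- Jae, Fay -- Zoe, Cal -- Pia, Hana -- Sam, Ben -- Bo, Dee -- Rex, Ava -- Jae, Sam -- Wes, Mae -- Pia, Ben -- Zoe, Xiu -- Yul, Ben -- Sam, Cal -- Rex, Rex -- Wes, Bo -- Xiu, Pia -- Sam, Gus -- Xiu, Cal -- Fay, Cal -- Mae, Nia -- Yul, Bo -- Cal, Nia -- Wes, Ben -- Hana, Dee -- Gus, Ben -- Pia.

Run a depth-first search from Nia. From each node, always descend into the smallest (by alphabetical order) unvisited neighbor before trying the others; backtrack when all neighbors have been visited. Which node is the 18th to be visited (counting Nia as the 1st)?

Yul

Visit Nia
Nia → Mae
Mae → Ben
Ben → Bo
Bo → Cal
Cal → Cyd
Cyd → Hana
Hana → Sam
Sam → Ivy
Ivy → Dee
Dee → Gus
Gus → Fay
Fay → Jae
Jae → Ava
Ava → Wes
Wes → Rex
Wes → Xiu
Xiu → Yul
Fay → Zoe
Sam → Pia

Visit order: Nia, Mae, Ben, Bo, Cal, Cyd, Hana, Sam, Ivy, Dee, Gus, Fay, Jae, Ava, Wes, Rex, Xiu, Yul, Zoe, Pia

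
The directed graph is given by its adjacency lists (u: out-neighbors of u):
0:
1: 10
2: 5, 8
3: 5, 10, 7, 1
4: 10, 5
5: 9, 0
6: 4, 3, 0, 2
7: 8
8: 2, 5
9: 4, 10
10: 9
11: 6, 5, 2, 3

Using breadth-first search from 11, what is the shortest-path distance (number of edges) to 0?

Level 0: 11
Level 1: 2, 3, 5, 6
Level 2: 0, 1, 4, 7, 8, 9, 10
0 first appears at level 2.

2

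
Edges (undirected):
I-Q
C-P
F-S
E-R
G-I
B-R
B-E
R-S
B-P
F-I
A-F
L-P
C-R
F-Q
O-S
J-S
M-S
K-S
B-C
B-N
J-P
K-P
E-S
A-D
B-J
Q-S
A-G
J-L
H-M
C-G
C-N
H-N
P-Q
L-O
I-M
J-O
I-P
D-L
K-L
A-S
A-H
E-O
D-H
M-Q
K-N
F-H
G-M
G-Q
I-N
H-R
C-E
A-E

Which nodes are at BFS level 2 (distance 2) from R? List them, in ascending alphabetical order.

A, D, F, G, J, K, M, N, O, P, Q

Level 0: R
Level 1: B, C, E, H, S
Level 2: A, D, F, G, J, K, M, N, O, P, Q
Level 3: I, L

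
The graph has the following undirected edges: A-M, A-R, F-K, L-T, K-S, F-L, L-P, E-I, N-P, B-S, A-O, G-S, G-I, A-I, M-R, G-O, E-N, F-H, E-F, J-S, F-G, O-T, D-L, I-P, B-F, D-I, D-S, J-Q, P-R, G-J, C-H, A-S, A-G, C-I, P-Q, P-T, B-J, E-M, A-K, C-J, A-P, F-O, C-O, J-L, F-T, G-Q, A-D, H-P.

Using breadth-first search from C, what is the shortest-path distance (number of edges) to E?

2

Level 0: C
Level 1: H, I, J, O
Level 2: A, B, D, E, F, G, L, P, Q, S, T
Level 3: K, M, N, R
E first appears at level 2.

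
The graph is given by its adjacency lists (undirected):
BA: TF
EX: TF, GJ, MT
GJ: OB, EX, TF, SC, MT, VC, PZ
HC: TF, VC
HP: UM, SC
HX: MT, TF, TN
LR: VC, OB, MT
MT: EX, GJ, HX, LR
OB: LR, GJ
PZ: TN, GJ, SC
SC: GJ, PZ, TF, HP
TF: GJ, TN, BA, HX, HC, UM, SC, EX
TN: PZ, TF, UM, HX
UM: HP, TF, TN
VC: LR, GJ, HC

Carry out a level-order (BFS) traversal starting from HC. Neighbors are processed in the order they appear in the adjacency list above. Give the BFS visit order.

HC, TF, VC, GJ, TN, BA, HX, UM, SC, EX, LR, OB, MT, PZ, HP

Visit HC; enqueue TF, VC → queue [TF, VC]
Visit TF; enqueue GJ, TN, BA, HX, UM, SC, EX → queue [VC, GJ, TN, BA, HX, UM, SC, EX]
Visit VC; enqueue LR → queue [GJ, TN, BA, HX, UM, SC, EX, LR]
Visit GJ; enqueue OB, MT, PZ → queue [TN, BA, HX, UM, SC, EX, LR, OB, MT, PZ]
Visit TN → queue [BA, HX, UM, SC, EX, LR, OB, MT, PZ]
Visit BA → queue [HX, UM, SC, EX, LR, OB, MT, PZ]
Visit HX → queue [UM, SC, EX, LR, OB, MT, PZ]
Visit UM; enqueue HP → queue [SC, EX, LR, OB, MT, PZ, HP]
Visit SC → queue [EX, LR, OB, MT, PZ, HP]
Visit EX → queue [LR, OB, MT, PZ, HP]
Visit LR → queue [OB, MT, PZ, HP]
Visit OB → queue [MT, PZ, HP]
Visit MT → queue [PZ, HP]
Visit PZ → queue [HP]
Visit HP → queue []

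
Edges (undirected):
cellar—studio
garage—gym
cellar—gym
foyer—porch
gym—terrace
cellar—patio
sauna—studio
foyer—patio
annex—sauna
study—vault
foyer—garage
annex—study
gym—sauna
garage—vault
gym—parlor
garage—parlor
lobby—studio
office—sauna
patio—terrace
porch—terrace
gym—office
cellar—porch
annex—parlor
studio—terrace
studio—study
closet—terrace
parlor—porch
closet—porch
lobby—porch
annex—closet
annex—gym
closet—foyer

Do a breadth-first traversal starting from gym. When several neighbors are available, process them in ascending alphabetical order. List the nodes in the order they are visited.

gym, annex, cellar, garage, office, parlor, sauna, terrace, closet, study, patio, porch, studio, foyer, vault, lobby

Visit gym; enqueue annex, cellar, garage, office, parlor, sauna, terrace → queue [annex, cellar, garage, office, parlor, sauna, terrace]
Visit annex; enqueue closet, study → queue [cellar, garage, office, parlor, sauna, terrace, closet, study]
Visit cellar; enqueue patio, porch, studio → queue [garage, office, parlor, sauna, terrace, closet, study, patio, porch, studio]
Visit garage; enqueue foyer, vault → queue [office, parlor, sauna, terrace, closet, study, patio, porch, studio, foyer, vault]
Visit office → queue [parlor, sauna, terrace, closet, study, patio, porch, studio, foyer, vault]
Visit parlor → queue [sauna, terrace, closet, study, patio, porch, studio, foyer, vault]
Visit sauna → queue [terrace, closet, study, patio, porch, studio, foyer, vault]
Visit terrace → queue [closet, study, patio, porch, studio, foyer, vault]
Visit closet → queue [study, patio, porch, studio, foyer, vault]
Visit study → queue [patio, porch, studio, foyer, vault]
Visit patio → queue [porch, studio, foyer, vault]
Visit porch; enqueue lobby → queue [studio, foyer, vault, lobby]
Visit studio → queue [foyer, vault, lobby]
Visit foyer → queue [vault, lobby]
Visit vault → queue [lobby]
Visit lobby → queue []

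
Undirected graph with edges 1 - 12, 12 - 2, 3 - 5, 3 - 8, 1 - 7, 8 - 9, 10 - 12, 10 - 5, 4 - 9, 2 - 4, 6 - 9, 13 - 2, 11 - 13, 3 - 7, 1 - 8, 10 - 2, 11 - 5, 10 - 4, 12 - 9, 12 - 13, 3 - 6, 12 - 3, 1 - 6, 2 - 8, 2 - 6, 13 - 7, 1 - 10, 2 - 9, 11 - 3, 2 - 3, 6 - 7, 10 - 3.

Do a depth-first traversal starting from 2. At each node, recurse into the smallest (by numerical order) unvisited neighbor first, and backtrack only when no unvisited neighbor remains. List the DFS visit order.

Visit 2
2 → 3
3 → 5
5 → 10
10 → 1
1 → 6
6 → 7
7 → 13
13 → 11
13 → 12
12 → 9
9 → 4
9 → 8

2 -> 3 -> 5 -> 10 -> 1 -> 6 -> 7 -> 13 -> 11 -> 12 -> 9 -> 4 -> 8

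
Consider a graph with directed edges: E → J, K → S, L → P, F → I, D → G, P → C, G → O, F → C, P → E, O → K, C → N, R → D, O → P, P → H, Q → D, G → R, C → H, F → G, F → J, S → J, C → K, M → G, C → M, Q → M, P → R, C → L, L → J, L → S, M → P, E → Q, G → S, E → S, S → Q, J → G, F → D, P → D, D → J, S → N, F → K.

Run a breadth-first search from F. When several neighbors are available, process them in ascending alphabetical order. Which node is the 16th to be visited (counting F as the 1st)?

Q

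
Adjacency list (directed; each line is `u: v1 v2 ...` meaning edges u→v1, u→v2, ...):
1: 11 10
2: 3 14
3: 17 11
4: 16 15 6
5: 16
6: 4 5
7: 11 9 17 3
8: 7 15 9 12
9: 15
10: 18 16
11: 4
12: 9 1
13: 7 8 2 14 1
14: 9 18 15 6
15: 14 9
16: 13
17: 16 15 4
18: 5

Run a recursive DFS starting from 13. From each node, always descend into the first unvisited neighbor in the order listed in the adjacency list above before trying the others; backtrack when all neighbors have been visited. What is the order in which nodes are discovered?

13, 7, 11, 4, 16, 15, 14, 9, 18, 5, 6, 17, 3, 8, 12, 1, 10, 2

Visit 13
13 → 7
7 → 11
11 → 4
4 → 16
4 → 15
15 → 14
14 → 9
14 → 18
18 → 5
14 → 6
7 → 17
7 → 3
13 → 8
8 → 12
12 → 1
1 → 10
13 → 2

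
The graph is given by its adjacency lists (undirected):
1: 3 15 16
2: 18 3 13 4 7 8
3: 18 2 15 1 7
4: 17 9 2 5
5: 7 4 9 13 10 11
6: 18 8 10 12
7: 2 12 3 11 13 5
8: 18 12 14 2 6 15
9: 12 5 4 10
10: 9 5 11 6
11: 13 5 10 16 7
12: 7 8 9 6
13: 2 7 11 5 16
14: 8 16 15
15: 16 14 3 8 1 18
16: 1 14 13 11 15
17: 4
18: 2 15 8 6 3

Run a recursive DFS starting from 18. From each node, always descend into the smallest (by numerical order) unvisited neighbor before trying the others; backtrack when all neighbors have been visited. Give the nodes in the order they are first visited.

Visit 18
18 → 2
2 → 3
3 → 1
1 → 15
15 → 8
8 → 6
6 → 10
10 → 5
5 → 4
4 → 9
9 → 12
12 → 7
7 → 11
11 → 13
13 → 16
16 → 14
4 → 17

18 → 2 → 3 → 1 → 15 → 8 → 6 → 10 → 5 → 4 → 9 → 12 → 7 → 11 → 13 → 16 → 14 → 17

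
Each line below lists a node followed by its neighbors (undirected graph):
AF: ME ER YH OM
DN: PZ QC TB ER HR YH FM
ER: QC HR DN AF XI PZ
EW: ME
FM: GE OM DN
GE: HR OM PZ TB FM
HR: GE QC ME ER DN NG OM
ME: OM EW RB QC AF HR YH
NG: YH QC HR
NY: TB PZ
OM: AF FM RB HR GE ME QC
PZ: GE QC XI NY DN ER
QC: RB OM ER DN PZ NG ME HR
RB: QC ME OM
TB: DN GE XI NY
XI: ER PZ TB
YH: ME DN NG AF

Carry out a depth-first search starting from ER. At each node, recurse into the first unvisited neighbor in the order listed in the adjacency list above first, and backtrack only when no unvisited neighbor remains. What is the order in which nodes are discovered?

ER → QC → RB → ME → OM → AF → YH → DN → PZ → GE → HR → NG → TB → XI → NY → FM → EW

Visit ER
ER → QC
QC → RB
RB → ME
ME → OM
OM → AF
AF → YH
YH → DN
DN → PZ
PZ → GE
GE → HR
HR → NG
GE → TB
TB → XI
TB → NY
GE → FM
ME → EW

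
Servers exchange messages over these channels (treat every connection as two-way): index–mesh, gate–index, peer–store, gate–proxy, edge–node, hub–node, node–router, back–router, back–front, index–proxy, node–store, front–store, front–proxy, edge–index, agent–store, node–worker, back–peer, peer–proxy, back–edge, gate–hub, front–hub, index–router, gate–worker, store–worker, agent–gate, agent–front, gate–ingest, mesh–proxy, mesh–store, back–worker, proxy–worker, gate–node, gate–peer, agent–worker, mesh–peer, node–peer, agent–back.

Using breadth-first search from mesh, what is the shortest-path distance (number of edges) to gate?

Level 0: mesh
Level 1: index, peer, proxy, store
Level 2: agent, back, edge, front, gate, node, router, worker
Level 3: hub, ingest
gate first appears at level 2.

2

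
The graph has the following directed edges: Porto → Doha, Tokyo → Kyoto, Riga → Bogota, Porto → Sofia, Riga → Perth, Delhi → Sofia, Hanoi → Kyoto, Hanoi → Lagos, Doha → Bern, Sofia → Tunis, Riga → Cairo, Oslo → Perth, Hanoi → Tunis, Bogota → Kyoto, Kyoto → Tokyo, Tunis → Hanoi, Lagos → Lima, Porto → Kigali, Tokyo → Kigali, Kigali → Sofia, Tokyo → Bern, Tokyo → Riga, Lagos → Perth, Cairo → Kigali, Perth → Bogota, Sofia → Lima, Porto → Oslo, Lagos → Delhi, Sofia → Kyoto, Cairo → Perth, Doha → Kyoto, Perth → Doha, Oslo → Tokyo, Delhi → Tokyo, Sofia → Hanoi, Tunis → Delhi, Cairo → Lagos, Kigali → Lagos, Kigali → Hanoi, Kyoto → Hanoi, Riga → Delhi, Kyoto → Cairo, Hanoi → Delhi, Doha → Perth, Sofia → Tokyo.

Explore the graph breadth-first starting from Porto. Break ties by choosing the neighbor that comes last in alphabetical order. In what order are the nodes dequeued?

Porto Sofia Oslo Kigali Doha Tunis Tokyo Lima Kyoto Hanoi Perth Lagos Bern Delhi Riga Cairo Bogota

Visit Porto; enqueue Sofia, Oslo, Kigali, Doha → queue [Sofia, Oslo, Kigali, Doha]
Visit Sofia; enqueue Tunis, Tokyo, Lima, Kyoto, Hanoi → queue [Oslo, Kigali, Doha, Tunis, Tokyo, Lima, Kyoto, Hanoi]
Visit Oslo; enqueue Perth → queue [Kigali, Doha, Tunis, Tokyo, Lima, Kyoto, Hanoi, Perth]
Visit Kigali; enqueue Lagos → queue [Doha, Tunis, Tokyo, Lima, Kyoto, Hanoi, Perth, Lagos]
Visit Doha; enqueue Bern → queue [Tunis, Tokyo, Lima, Kyoto, Hanoi, Perth, Lagos, Bern]
Visit Tunis; enqueue Delhi → queue [Tokyo, Lima, Kyoto, Hanoi, Perth, Lagos, Bern, Delhi]
Visit Tokyo; enqueue Riga → queue [Lima, Kyoto, Hanoi, Perth, Lagos, Bern, Delhi, Riga]
Visit Lima → queue [Kyoto, Hanoi, Perth, Lagos, Bern, Delhi, Riga]
Visit Kyoto; enqueue Cairo → queue [Hanoi, Perth, Lagos, Bern, Delhi, Riga, Cairo]
Visit Hanoi → queue [Perth, Lagos, Bern, Delhi, Riga, Cairo]
Visit Perth; enqueue Bogota → queue [Lagos, Bern, Delhi, Riga, Cairo, Bogota]
Visit Lagos → queue [Bern, Delhi, Riga, Cairo, Bogota]
Visit Bern → queue [Delhi, Riga, Cairo, Bogota]
Visit Delhi → queue [Riga, Cairo, Bogota]
Visit Riga → queue [Cairo, Bogota]
Visit Cairo → queue [Bogota]
Visit Bogota → queue []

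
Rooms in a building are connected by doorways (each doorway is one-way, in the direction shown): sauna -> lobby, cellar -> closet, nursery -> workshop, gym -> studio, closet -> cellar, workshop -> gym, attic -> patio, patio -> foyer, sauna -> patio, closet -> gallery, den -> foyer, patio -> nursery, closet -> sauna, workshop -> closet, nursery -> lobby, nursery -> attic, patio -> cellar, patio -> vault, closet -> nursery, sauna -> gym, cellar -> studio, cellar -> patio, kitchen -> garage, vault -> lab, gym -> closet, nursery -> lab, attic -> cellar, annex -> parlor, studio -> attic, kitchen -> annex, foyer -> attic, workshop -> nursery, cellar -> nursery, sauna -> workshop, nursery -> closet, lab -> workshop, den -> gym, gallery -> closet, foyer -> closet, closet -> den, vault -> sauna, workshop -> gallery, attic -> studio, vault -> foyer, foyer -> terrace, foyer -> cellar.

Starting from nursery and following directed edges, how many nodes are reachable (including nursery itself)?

16

BFS from nursery visits: nursery, workshop, lobby, lab, closet, attic, gym, gallery, sauna, den, cellar, studio, patio, foyer, vault, terrace
Reachable nodes: 16 of 20 total.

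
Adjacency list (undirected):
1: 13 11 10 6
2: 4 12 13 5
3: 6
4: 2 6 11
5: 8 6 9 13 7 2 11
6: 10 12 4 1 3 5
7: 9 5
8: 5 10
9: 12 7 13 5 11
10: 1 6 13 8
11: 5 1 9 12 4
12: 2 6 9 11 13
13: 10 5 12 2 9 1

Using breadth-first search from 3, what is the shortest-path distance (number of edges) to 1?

2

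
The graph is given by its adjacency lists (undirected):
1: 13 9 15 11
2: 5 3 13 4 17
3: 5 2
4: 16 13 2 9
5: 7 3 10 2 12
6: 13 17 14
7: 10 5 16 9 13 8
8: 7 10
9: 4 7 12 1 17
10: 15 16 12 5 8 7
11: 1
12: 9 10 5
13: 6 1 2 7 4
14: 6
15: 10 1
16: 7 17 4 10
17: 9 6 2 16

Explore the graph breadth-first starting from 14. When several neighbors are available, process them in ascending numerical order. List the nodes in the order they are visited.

Visit 14; enqueue 6 → queue [6]
Visit 6; enqueue 13, 17 → queue [13, 17]
Visit 13; enqueue 1, 2, 4, 7 → queue [17, 1, 2, 4, 7]
Visit 17; enqueue 9, 16 → queue [1, 2, 4, 7, 9, 16]
Visit 1; enqueue 11, 15 → queue [2, 4, 7, 9, 16, 11, 15]
Visit 2; enqueue 3, 5 → queue [4, 7, 9, 16, 11, 15, 3, 5]
Visit 4 → queue [7, 9, 16, 11, 15, 3, 5]
Visit 7; enqueue 8, 10 → queue [9, 16, 11, 15, 3, 5, 8, 10]
Visit 9; enqueue 12 → queue [16, 11, 15, 3, 5, 8, 10, 12]
Visit 16 → queue [11, 15, 3, 5, 8, 10, 12]
Visit 11 → queue [15, 3, 5, 8, 10, 12]
Visit 15 → queue [3, 5, 8, 10, 12]
Visit 3 → queue [5, 8, 10, 12]
Visit 5 → queue [8, 10, 12]
Visit 8 → queue [10, 12]
Visit 10 → queue [12]
Visit 12 → queue []

14 6 13 17 1 2 4 7 9 16 11 15 3 5 8 10 12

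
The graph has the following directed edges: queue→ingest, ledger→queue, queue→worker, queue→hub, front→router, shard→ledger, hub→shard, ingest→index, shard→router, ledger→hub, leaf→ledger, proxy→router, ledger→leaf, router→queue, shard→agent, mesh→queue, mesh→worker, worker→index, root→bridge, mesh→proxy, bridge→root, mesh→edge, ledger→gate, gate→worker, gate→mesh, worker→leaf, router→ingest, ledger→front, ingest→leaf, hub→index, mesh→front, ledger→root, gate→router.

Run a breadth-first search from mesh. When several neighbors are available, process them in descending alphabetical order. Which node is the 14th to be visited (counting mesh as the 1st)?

Visit mesh; enqueue worker, queue, proxy, front, edge → queue [worker, queue, proxy, front, edge]
Visit worker; enqueue leaf, index → queue [queue, proxy, front, edge, leaf, index]
Visit queue; enqueue ingest, hub → queue [proxy, front, edge, leaf, index, ingest, hub]
Visit proxy; enqueue router → queue [front, edge, leaf, index, ingest, hub, router]
Visit front → queue [edge, leaf, index, ingest, hub, router]
Visit edge → queue [leaf, index, ingest, hub, router]
Visit leaf; enqueue ledger → queue [index, ingest, hub, router, ledger]
Visit index → queue [ingest, hub, router, ledger]
Visit ingest → queue [hub, router, ledger]
Visit hub; enqueue shard → queue [router, ledger, shard]
Visit router → queue [ledger, shard]
Visit ledger; enqueue root, gate → queue [shard, root, gate]
Visit shard; enqueue agent → queue [root, gate, agent]
Visit root; enqueue bridge → queue [gate, agent, bridge]
Visit gate → queue [agent, bridge]
Visit agent → queue [bridge]
Visit bridge → queue []

Visit order: mesh, worker, queue, proxy, front, edge, leaf, index, ingest, hub, router, ledger, shard, root, gate, agent, bridge

root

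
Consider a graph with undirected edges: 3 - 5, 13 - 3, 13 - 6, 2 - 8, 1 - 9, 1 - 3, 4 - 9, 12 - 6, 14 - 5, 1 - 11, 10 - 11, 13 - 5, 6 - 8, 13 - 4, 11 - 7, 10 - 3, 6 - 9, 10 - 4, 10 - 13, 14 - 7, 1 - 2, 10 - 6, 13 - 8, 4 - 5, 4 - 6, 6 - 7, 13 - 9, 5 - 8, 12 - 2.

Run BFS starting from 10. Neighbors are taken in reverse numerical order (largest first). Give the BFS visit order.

10, 13, 11, 6, 4, 3, 9, 8, 5, 7, 1, 12, 2, 14

Visit 10; enqueue 13, 11, 6, 4, 3 → queue [13, 11, 6, 4, 3]
Visit 13; enqueue 9, 8, 5 → queue [11, 6, 4, 3, 9, 8, 5]
Visit 11; enqueue 7, 1 → queue [6, 4, 3, 9, 8, 5, 7, 1]
Visit 6; enqueue 12 → queue [4, 3, 9, 8, 5, 7, 1, 12]
Visit 4 → queue [3, 9, 8, 5, 7, 1, 12]
Visit 3 → queue [9, 8, 5, 7, 1, 12]
Visit 9 → queue [8, 5, 7, 1, 12]
Visit 8; enqueue 2 → queue [5, 7, 1, 12, 2]
Visit 5; enqueue 14 → queue [7, 1, 12, 2, 14]
Visit 7 → queue [1, 12, 2, 14]
Visit 1 → queue [12, 2, 14]
Visit 12 → queue [2, 14]
Visit 2 → queue [14]
Visit 14 → queue []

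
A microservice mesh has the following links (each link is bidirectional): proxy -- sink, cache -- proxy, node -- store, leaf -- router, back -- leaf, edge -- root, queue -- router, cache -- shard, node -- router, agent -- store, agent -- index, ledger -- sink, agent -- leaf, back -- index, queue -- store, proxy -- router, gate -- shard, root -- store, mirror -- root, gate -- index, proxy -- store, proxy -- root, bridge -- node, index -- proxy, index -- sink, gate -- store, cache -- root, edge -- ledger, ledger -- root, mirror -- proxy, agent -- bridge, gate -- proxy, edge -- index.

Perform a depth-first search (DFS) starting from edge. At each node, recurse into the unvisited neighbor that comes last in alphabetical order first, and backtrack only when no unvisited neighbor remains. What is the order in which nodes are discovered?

edge → root → store → queue → router → proxy → sink → ledger → index → gate → shard → cache → back → leaf → agent → bridge → node → mirror

Visit edge
edge → root
root → store
store → queue
queue → router
router → proxy
proxy → sink
sink → ledger
sink → index
index → gate
gate → shard
shard → cache
index → back
back → leaf
leaf → agent
agent → bridge
bridge → node
proxy → mirror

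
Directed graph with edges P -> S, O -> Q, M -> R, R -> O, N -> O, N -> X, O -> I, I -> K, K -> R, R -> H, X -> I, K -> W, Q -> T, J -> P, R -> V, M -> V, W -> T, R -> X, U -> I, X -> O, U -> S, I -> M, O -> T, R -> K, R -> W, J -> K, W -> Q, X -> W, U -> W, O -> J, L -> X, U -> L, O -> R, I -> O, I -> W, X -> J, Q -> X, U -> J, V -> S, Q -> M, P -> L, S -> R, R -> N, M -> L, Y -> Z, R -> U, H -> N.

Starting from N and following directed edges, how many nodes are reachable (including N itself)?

17

BFS from N visits: N, O, X, I, J, Q, R, T, W, K, M, P, H, U, V, L, S
Reachable nodes: 17 of 19 total.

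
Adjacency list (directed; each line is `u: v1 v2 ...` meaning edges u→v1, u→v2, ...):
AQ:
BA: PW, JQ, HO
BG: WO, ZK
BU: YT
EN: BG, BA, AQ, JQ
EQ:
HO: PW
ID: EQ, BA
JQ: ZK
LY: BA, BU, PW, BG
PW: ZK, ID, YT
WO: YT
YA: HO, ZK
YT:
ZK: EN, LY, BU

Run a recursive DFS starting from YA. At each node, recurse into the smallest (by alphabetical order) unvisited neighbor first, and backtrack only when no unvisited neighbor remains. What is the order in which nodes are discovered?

YA → HO → PW → ID → BA → JQ → ZK → BU → YT → EN → AQ → BG → WO → LY → EQ

Visit YA
YA → HO
HO → PW
PW → ID
ID → BA
BA → JQ
JQ → ZK
ZK → BU
BU → YT
ZK → EN
EN → AQ
EN → BG
BG → WO
ZK → LY
ID → EQ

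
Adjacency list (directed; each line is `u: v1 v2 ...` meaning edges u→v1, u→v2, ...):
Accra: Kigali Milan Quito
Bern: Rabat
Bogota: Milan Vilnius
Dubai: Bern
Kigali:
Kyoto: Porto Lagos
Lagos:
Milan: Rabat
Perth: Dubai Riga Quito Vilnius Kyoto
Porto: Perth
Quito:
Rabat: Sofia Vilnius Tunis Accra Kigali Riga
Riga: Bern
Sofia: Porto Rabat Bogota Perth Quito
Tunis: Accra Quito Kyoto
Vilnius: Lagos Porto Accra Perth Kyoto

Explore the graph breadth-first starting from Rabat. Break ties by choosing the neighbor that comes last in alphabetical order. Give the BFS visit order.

Visit Rabat; enqueue Vilnius, Tunis, Sofia, Riga, Kigali, Accra → queue [Vilnius, Tunis, Sofia, Riga, Kigali, Accra]
Visit Vilnius; enqueue Porto, Perth, Lagos, Kyoto → queue [Tunis, Sofia, Riga, Kigali, Accra, Porto, Perth, Lagos, Kyoto]
Visit Tunis; enqueue Quito → queue [Sofia, Riga, Kigali, Accra, Porto, Perth, Lagos, Kyoto, Quito]
Visit Sofia; enqueue Bogota → queue [Riga, Kigali, Accra, Porto, Perth, Lagos, Kyoto, Quito, Bogota]
Visit Riga; enqueue Bern → queue [Kigali, Accra, Porto, Perth, Lagos, Kyoto, Quito, Bogota, Bern]
Visit Kigali → queue [Accra, Porto, Perth, Lagos, Kyoto, Quito, Bogota, Bern]
Visit Accra; enqueue Milan → queue [Porto, Perth, Lagos, Kyoto, Quito, Bogota, Bern, Milan]
Visit Porto → queue [Perth, Lagos, Kyoto, Quito, Bogota, Bern, Milan]
Visit Perth; enqueue Dubai → queue [Lagos, Kyoto, Quito, Bogota, Bern, Milan, Dubai]
Visit Lagos → queue [Kyoto, Quito, Bogota, Bern, Milan, Dubai]
Visit Kyoto → queue [Quito, Bogota, Bern, Milan, Dubai]
Visit Quito → queue [Bogota, Bern, Milan, Dubai]
Visit Bogota → queue [Bern, Milan, Dubai]
Visit Bern → queue [Milan, Dubai]
Visit Milan → queue [Dubai]
Visit Dubai → queue []

Rabat, Vilnius, Tunis, Sofia, Riga, Kigali, Accra, Porto, Perth, Lagos, Kyoto, Quito, Bogota, Bern, Milan, Dubai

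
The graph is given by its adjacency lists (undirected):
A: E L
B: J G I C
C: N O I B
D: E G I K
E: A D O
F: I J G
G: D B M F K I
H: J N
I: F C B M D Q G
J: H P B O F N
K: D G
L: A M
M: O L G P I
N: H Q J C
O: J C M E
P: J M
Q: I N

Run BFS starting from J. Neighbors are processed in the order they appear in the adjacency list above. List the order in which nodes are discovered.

Visit J; enqueue H, P, B, O, F, N → queue [H, P, B, O, F, N]
Visit H → queue [P, B, O, F, N]
Visit P; enqueue M → queue [B, O, F, N, M]
Visit B; enqueue G, I, C → queue [O, F, N, M, G, I, C]
Visit O; enqueue E → queue [F, N, M, G, I, C, E]
Visit F → queue [N, M, G, I, C, E]
Visit N; enqueue Q → queue [M, G, I, C, E, Q]
Visit M; enqueue L → queue [G, I, C, E, Q, L]
Visit G; enqueue D, K → queue [I, C, E, Q, L, D, K]
Visit I → queue [C, E, Q, L, D, K]
Visit C → queue [E, Q, L, D, K]
Visit E; enqueue A → queue [Q, L, D, K, A]
Visit Q → queue [L, D, K, A]
Visit L → queue [D, K, A]
Visit D → queue [K, A]
Visit K → queue [A]
Visit A → queue []

J, H, P, B, O, F, N, M, G, I, C, E, Q, L, D, K, A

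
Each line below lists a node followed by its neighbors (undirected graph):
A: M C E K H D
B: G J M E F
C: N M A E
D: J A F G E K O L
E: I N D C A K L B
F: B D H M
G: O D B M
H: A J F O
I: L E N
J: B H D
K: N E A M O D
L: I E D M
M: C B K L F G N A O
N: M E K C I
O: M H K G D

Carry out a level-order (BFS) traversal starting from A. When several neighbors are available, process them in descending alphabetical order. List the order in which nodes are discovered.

A, M, K, H, E, D, C, O, N, L, G, F, B, J, I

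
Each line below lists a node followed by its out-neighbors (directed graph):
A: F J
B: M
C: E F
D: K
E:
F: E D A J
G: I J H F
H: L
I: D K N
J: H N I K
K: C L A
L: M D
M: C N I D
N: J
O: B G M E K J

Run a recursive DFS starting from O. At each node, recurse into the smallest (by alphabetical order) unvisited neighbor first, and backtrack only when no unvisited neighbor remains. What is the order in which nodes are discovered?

Visit O
O → B
B → M
M → C
C → E
C → F
F → A
A → J
J → H
H → L
L → D
D → K
J → I
I → N
O → G

O → B → M → C → E → F → A → J → H → L → D → K → I → N → G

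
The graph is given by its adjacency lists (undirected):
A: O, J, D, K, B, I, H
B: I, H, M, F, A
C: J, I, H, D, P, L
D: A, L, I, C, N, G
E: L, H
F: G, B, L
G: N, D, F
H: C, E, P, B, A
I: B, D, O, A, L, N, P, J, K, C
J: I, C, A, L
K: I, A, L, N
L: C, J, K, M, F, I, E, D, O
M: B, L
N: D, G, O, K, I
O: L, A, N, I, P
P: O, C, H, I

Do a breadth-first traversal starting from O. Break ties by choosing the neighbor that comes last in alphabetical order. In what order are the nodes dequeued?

Visit O; enqueue P, N, L, I, A → queue [P, N, L, I, A]
Visit P; enqueue H, C → queue [N, L, I, A, H, C]
Visit N; enqueue K, G, D → queue [L, I, A, H, C, K, G, D]
Visit L; enqueue M, J, F, E → queue [I, A, H, C, K, G, D, M, J, F, E]
Visit I; enqueue B → queue [A, H, C, K, G, D, M, J, F, E, B]
Visit A → queue [H, C, K, G, D, M, J, F, E, B]
Visit H → queue [C, K, G, D, M, J, F, E, B]
Visit C → queue [K, G, D, M, J, F, E, B]
Visit K → queue [G, D, M, J, F, E, B]
Visit G → queue [D, M, J, F, E, B]
Visit D → queue [M, J, F, E, B]
Visit M → queue [J, F, E, B]
Visit J → queue [F, E, B]
Visit F → queue [E, B]
Visit E → queue [B]
Visit B → queue []

O, P, N, L, I, A, H, C, K, G, D, M, J, F, E, B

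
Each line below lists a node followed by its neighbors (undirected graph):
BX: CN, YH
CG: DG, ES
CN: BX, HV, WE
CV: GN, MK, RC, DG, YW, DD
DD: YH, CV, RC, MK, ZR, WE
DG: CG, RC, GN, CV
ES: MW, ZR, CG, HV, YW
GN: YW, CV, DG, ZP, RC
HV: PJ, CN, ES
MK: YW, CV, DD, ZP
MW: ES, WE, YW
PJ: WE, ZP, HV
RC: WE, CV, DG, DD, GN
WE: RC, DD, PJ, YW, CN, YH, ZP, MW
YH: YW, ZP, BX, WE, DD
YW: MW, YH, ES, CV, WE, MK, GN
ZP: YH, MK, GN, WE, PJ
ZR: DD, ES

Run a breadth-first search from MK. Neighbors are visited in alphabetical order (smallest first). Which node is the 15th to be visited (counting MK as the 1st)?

CG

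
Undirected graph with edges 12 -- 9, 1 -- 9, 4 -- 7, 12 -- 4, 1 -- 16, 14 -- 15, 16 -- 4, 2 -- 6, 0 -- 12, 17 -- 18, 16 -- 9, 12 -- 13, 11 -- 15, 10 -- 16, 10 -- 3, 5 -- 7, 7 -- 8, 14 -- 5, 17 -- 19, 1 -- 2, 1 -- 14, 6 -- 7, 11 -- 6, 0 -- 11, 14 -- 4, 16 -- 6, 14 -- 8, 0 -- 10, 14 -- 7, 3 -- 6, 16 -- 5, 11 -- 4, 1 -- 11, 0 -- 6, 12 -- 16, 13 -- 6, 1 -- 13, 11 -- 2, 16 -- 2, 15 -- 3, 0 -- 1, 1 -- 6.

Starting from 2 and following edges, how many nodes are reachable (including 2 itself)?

17

BFS from 2 visits: 2, 16, 11, 6, 1, 12, 10, 9, 5, 4, 15, 0, 13, 7, 3, 14, 8
Reachable nodes: 17 of 20 total.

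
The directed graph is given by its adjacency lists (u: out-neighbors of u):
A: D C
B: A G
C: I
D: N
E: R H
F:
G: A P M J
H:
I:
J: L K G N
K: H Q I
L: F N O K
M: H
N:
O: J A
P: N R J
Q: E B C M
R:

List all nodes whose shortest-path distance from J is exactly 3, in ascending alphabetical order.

B, C, D, E, R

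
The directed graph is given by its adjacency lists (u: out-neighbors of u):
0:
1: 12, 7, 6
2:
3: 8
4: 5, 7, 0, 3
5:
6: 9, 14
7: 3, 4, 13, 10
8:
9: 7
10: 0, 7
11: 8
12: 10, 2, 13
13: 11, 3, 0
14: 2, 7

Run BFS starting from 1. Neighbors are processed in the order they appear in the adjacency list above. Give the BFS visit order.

1 12 7 6 10 2 13 3 4 9 14 0 11 8 5

Visit 1; enqueue 12, 7, 6 → queue [12, 7, 6]
Visit 12; enqueue 10, 2, 13 → queue [7, 6, 10, 2, 13]
Visit 7; enqueue 3, 4 → queue [6, 10, 2, 13, 3, 4]
Visit 6; enqueue 9, 14 → queue [10, 2, 13, 3, 4, 9, 14]
Visit 10; enqueue 0 → queue [2, 13, 3, 4, 9, 14, 0]
Visit 2 → queue [13, 3, 4, 9, 14, 0]
Visit 13; enqueue 11 → queue [3, 4, 9, 14, 0, 11]
Visit 3; enqueue 8 → queue [4, 9, 14, 0, 11, 8]
Visit 4; enqueue 5 → queue [9, 14, 0, 11, 8, 5]
Visit 9 → queue [14, 0, 11, 8, 5]
Visit 14 → queue [0, 11, 8, 5]
Visit 0 → queue [11, 8, 5]
Visit 11 → queue [8, 5]
Visit 8 → queue [5]
Visit 5 → queue []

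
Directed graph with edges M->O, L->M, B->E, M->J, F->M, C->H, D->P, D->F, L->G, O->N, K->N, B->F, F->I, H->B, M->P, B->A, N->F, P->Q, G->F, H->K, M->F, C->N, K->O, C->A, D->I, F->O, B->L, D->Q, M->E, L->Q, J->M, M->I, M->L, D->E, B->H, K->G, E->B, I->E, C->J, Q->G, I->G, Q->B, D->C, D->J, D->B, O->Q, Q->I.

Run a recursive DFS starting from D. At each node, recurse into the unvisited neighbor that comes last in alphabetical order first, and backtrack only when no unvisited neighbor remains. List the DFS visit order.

D -> Q -> I -> G -> F -> O -> N -> M -> P -> L -> J -> E -> B -> H -> K -> A -> C

Visit D
D → Q
Q → I
I → G
G → F
F → O
O → N
F → M
M → P
M → L
M → J
M → E
E → B
B → H
H → K
B → A
D → C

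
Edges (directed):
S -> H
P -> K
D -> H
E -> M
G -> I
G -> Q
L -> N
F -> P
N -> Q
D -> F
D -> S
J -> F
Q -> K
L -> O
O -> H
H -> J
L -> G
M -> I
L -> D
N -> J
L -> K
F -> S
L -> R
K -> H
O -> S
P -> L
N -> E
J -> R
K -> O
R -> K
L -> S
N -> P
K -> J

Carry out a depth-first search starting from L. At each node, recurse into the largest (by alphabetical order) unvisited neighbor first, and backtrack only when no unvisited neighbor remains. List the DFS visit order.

L S H J R K O F P N Q E M I G D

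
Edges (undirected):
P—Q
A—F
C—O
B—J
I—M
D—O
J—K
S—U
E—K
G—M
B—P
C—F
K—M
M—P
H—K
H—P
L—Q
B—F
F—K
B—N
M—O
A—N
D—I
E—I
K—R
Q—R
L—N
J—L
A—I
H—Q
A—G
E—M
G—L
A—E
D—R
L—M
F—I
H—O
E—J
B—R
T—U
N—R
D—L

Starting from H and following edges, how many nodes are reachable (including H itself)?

18

BFS from H visits: H, K, O, P, Q, E, F, J, M, R, C, D, B, L, A, I, G, N
Reachable nodes: 18 of 21 total.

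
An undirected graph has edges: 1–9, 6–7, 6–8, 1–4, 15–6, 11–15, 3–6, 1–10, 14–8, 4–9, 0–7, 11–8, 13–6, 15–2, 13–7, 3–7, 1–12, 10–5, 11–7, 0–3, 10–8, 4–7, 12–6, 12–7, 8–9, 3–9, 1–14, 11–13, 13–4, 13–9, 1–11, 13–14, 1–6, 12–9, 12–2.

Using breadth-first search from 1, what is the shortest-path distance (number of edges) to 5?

Level 0: 1
Level 1: 4, 6, 9, 10, 11, 12, 14
Level 2: 2, 3, 5, 7, 8, 13, 15
Level 3: 0
5 first appears at level 2.

2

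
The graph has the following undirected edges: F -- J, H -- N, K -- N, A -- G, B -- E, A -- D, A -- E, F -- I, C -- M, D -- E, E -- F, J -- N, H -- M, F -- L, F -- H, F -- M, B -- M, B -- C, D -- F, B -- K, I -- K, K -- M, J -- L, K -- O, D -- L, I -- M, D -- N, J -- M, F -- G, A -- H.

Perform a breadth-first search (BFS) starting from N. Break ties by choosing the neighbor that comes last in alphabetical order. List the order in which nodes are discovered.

N → K → J → H → D → O → M → I → B → L → F → A → E → C → G

Visit N; enqueue K, J, H, D → queue [K, J, H, D]
Visit K; enqueue O, M, I, B → queue [J, H, D, O, M, I, B]
Visit J; enqueue L, F → queue [H, D, O, M, I, B, L, F]
Visit H; enqueue A → queue [D, O, M, I, B, L, F, A]
Visit D; enqueue E → queue [O, M, I, B, L, F, A, E]
Visit O → queue [M, I, B, L, F, A, E]
Visit M; enqueue C → queue [I, B, L, F, A, E, C]
Visit I → queue [B, L, F, A, E, C]
Visit B → queue [L, F, A, E, C]
Visit L → queue [F, A, E, C]
Visit F; enqueue G → queue [A, E, C, G]
Visit A → queue [E, C, G]
Visit E → queue [C, G]
Visit C → queue [G]
Visit G → queue []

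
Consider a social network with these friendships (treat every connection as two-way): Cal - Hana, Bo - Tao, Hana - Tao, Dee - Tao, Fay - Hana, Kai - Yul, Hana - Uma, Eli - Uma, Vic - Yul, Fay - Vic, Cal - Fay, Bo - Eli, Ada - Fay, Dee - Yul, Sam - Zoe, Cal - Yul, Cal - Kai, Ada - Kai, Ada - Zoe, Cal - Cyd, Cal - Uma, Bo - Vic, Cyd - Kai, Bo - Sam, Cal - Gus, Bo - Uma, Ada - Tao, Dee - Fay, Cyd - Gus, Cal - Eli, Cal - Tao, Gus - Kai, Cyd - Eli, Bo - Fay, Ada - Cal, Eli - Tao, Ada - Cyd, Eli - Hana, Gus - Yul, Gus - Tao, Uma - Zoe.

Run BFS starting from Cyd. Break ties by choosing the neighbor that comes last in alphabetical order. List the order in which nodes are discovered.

Cyd, Kai, Gus, Eli, Cal, Ada, Yul, Tao, Uma, Hana, Bo, Fay, Zoe, Vic, Dee, Sam

Visit Cyd; enqueue Kai, Gus, Eli, Cal, Ada → queue [Kai, Gus, Eli, Cal, Ada]
Visit Kai; enqueue Yul → queue [Gus, Eli, Cal, Ada, Yul]
Visit Gus; enqueue Tao → queue [Eli, Cal, Ada, Yul, Tao]
Visit Eli; enqueue Uma, Hana, Bo → queue [Cal, Ada, Yul, Tao, Uma, Hana, Bo]
Visit Cal; enqueue Fay → queue [Ada, Yul, Tao, Uma, Hana, Bo, Fay]
Visit Ada; enqueue Zoe → queue [Yul, Tao, Uma, Hana, Bo, Fay, Zoe]
Visit Yul; enqueue Vic, Dee → queue [Tao, Uma, Hana, Bo, Fay, Zoe, Vic, Dee]
Visit Tao → queue [Uma, Hana, Bo, Fay, Zoe, Vic, Dee]
Visit Uma → queue [Hana, Bo, Fay, Zoe, Vic, Dee]
Visit Hana → queue [Bo, Fay, Zoe, Vic, Dee]
Visit Bo; enqueue Sam → queue [Fay, Zoe, Vic, Dee, Sam]
Visit Fay → queue [Zoe, Vic, Dee, Sam]
Visit Zoe → queue [Vic, Dee, Sam]
Visit Vic → queue [Dee, Sam]
Visit Dee → queue [Sam]
Visit Sam → queue []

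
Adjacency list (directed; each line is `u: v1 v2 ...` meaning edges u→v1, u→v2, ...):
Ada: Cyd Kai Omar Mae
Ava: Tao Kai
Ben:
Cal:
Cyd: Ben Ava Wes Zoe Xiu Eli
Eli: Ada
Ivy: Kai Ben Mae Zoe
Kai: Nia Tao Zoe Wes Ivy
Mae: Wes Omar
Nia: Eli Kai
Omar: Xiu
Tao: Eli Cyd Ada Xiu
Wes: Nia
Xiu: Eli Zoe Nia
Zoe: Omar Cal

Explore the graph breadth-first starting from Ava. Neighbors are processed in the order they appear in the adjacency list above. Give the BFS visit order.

Ava, Tao, Kai, Eli, Cyd, Ada, Xiu, Nia, Zoe, Wes, Ivy, Ben, Omar, Mae, Cal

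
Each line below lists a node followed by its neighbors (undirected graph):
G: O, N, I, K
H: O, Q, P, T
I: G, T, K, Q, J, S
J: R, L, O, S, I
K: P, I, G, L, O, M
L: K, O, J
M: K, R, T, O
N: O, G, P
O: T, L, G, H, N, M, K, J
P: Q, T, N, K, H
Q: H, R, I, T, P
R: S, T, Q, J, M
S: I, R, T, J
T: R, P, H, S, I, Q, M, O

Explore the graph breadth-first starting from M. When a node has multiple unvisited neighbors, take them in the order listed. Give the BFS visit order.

Visit M; enqueue K, R, T, O → queue [K, R, T, O]
Visit K; enqueue P, I, G, L → queue [R, T, O, P, I, G, L]
Visit R; enqueue S, Q, J → queue [T, O, P, I, G, L, S, Q, J]
Visit T; enqueue H → queue [O, P, I, G, L, S, Q, J, H]
Visit O; enqueue N → queue [P, I, G, L, S, Q, J, H, N]
Visit P → queue [I, G, L, S, Q, J, H, N]
Visit I → queue [G, L, S, Q, J, H, N]
Visit G → queue [L, S, Q, J, H, N]
Visit L → queue [S, Q, J, H, N]
Visit S → queue [Q, J, H, N]
Visit Q → queue [J, H, N]
Visit J → queue [H, N]
Visit H → queue [N]
Visit N → queue []

M, K, R, T, O, P, I, G, L, S, Q, J, H, N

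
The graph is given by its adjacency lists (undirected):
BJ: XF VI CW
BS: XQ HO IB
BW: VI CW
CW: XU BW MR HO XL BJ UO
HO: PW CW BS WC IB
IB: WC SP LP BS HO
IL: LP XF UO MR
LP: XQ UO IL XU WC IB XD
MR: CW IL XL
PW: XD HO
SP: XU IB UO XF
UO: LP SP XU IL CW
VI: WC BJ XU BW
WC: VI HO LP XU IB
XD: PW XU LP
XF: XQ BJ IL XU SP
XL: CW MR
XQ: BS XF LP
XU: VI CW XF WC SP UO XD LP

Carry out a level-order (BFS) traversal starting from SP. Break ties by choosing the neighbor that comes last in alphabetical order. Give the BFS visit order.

Visit SP; enqueue XU, XF, UO, IB → queue [XU, XF, UO, IB]
Visit XU; enqueue XD, WC, VI, LP, CW → queue [XF, UO, IB, XD, WC, VI, LP, CW]
Visit XF; enqueue XQ, IL, BJ → queue [UO, IB, XD, WC, VI, LP, CW, XQ, IL, BJ]
Visit UO → queue [IB, XD, WC, VI, LP, CW, XQ, IL, BJ]
Visit IB; enqueue HO, BS → queue [XD, WC, VI, LP, CW, XQ, IL, BJ, HO, BS]
Visit XD; enqueue PW → queue [WC, VI, LP, CW, XQ, IL, BJ, HO, BS, PW]
Visit WC → queue [VI, LP, CW, XQ, IL, BJ, HO, BS, PW]
Visit VI; enqueue BW → queue [LP, CW, XQ, IL, BJ, HO, BS, PW, BW]
Visit LP → queue [CW, XQ, IL, BJ, HO, BS, PW, BW]
Visit CW; enqueue XL, MR → queue [XQ, IL, BJ, HO, BS, PW, BW, XL, MR]
Visit XQ → queue [IL, BJ, HO, BS, PW, BW, XL, MR]
Visit IL → queue [BJ, HO, BS, PW, BW, XL, MR]
Visit BJ → queue [HO, BS, PW, BW, XL, MR]
Visit HO → queue [BS, PW, BW, XL, MR]
Visit BS → queue [PW, BW, XL, MR]
Visit PW → queue [BW, XL, MR]
Visit BW → queue [XL, MR]
Visit XL → queue [MR]
Visit MR → queue []

SP → XU → XF → UO → IB → XD → WC → VI → LP → CW → XQ → IL → BJ → HO → BS → PW → BW → XL → MR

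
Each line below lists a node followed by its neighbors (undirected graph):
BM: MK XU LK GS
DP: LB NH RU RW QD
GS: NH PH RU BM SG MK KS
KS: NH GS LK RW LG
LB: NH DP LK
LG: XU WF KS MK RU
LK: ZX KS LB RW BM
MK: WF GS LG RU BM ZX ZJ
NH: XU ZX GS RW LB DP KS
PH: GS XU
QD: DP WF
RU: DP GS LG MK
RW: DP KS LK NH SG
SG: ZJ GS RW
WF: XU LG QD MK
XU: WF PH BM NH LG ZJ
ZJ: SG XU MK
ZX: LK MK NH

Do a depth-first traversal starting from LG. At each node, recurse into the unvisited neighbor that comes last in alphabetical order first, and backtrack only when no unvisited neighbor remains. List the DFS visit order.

LG -> XU -> ZJ -> SG -> RW -> NH -> ZX -> MK -> WF -> QD -> DP -> RU -> GS -> PH -> KS -> LK -> LB -> BM

Visit LG
LG → XU
XU → ZJ
ZJ → SG
SG → RW
RW → NH
NH → ZX
ZX → MK
MK → WF
WF → QD
QD → DP
DP → RU
RU → GS
GS → PH
GS → KS
KS → LK
LK → LB
LK → BM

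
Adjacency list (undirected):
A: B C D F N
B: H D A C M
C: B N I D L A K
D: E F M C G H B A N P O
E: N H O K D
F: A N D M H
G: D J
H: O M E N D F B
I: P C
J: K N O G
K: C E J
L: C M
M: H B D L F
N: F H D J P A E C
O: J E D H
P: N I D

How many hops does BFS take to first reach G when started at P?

Level 0: P
Level 1: D, I, N
Level 2: A, B, C, E, F, G, H, J, M, O
Level 3: K, L
G first appears at level 2.

2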